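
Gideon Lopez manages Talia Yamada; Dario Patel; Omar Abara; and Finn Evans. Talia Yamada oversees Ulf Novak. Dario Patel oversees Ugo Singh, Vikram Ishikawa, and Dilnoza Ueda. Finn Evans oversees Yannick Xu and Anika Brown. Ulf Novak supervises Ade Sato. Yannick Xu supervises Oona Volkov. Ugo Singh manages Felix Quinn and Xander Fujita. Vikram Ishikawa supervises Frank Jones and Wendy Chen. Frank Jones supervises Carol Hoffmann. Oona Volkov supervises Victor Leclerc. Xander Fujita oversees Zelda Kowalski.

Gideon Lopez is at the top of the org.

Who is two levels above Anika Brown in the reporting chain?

Gideon Lopez

Anika Brown reports to Finn Evans, and Finn Evans reports to Gideon Lopez. So Anika Brown's skip-level manager is Gideon Lopez.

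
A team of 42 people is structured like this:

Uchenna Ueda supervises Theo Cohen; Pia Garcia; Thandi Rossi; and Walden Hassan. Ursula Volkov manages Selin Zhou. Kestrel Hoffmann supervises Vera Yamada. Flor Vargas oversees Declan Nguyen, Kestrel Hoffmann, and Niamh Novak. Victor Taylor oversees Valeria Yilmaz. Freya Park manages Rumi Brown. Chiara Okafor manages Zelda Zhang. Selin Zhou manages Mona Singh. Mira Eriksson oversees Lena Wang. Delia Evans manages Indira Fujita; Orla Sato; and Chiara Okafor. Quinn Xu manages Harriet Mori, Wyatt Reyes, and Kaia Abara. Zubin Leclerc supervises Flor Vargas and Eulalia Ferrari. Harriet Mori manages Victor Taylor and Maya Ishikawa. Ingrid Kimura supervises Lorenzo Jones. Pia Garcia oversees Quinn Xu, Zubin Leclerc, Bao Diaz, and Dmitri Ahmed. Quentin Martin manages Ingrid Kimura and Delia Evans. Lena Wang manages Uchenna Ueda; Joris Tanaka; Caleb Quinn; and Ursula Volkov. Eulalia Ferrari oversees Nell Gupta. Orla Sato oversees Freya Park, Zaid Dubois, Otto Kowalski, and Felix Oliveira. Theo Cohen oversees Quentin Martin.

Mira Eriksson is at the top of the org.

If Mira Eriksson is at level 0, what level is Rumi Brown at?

Chain from Rumi Brown up to Mira Eriksson: Rumi Brown → Freya Park → Orla Sato → Delia Evans → Quentin Martin → Theo Cohen → Uchenna Ueda → Lena Wang → Mira Eriksson. That is 8 steps up, so Rumi Brown is 8 levels below Mira Eriksson.

8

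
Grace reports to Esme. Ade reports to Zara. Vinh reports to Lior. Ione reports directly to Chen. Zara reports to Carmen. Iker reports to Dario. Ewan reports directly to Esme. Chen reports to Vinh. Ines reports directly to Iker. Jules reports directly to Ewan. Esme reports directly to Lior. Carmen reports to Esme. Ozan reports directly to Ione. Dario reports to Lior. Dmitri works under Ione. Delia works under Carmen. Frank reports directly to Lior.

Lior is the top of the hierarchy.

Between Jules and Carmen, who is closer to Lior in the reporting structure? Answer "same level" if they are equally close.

Carmen

Jules is 3 levels below Lior; Carmen is 2. Carmen is higher.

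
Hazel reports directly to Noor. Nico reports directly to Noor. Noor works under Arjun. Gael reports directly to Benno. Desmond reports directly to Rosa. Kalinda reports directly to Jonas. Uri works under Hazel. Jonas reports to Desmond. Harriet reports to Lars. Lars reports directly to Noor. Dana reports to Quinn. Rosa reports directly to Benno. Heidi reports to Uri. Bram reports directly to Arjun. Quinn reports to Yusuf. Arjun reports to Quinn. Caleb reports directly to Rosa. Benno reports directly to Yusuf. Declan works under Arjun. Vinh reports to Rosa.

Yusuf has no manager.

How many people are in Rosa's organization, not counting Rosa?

5

Rosa directly manages Desmond, Caleb, Vinh. Under Desmond: Jonas, Kalinda (2). Caleb has no reports. Vinh has no reports. So Rosa's organization is 3 direct reports plus everyone under them: 3 + 1 + 1 = 5.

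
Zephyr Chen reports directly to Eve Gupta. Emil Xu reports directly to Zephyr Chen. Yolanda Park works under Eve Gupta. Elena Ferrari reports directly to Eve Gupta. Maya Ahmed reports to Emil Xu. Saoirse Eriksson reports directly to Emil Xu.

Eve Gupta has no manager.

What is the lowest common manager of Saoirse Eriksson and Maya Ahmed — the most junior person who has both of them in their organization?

Emil Xu

Saoirse Eriksson's chain of managers is Emil Xu, Zephyr Chen, Eve Gupta. Maya Ahmed's chain of managers is Emil Xu, Zephyr Chen, Eve Gupta. The first manager that appears in both chains is Emil Xu.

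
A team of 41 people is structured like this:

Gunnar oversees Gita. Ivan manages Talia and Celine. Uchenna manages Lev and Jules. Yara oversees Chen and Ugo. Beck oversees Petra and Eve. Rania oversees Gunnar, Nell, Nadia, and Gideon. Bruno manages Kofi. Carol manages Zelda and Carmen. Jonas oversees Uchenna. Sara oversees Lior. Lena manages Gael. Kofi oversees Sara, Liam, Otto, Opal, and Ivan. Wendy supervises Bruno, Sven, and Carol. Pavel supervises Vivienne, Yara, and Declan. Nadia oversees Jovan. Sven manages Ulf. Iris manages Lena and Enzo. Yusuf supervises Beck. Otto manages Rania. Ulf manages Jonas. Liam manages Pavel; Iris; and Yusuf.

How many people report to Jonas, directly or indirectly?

Jonas directly manages Uchenna. Under Uchenna: Jules, Lev (2). That's 3 in total.

3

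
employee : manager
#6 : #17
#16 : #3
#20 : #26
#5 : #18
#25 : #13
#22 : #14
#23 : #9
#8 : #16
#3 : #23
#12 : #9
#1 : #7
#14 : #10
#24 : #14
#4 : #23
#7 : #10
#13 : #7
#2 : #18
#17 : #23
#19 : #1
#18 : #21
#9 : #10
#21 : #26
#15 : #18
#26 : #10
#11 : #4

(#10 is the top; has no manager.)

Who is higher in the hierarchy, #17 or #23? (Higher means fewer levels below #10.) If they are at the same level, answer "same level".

#23

#17 is 3 levels below #10; #23 is 2. #23 is higher.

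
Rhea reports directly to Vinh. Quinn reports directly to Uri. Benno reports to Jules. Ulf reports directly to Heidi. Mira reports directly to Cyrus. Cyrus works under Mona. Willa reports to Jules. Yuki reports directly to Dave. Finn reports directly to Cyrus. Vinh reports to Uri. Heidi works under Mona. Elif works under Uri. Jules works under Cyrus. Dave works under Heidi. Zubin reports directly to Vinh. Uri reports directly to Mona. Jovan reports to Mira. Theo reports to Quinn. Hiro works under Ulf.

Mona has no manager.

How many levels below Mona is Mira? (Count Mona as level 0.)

Chain from Mira up to Mona: Mira → Cyrus → Mona. That is 2 steps up, so Mira is 2 levels below Mona.

2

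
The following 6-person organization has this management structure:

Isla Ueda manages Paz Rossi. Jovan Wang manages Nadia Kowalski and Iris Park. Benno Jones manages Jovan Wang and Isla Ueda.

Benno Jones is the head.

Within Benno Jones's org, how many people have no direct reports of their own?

3

The people in Benno Jones's organization with no one reporting to them are Paz Rossi, Nadia Kowalski, Iris Park. That is 3.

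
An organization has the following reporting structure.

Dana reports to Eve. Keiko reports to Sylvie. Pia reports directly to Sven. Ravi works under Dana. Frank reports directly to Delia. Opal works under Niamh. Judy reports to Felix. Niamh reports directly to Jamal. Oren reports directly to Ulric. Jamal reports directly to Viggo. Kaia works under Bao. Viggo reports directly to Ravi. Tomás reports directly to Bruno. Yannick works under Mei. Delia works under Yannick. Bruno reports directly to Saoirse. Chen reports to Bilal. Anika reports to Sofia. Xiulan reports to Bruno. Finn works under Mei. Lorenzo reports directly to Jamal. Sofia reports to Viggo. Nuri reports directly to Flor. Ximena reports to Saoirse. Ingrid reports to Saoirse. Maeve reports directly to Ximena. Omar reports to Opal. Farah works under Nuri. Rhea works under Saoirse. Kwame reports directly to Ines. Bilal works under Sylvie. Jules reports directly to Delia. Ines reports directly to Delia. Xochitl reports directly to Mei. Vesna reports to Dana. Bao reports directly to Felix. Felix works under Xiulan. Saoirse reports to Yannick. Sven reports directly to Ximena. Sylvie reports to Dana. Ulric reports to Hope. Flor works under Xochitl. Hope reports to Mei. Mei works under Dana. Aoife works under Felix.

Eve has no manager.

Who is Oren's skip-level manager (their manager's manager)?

Hope

Oren reports to Ulric, and Ulric reports to Hope. So Oren's skip-level manager is Hope.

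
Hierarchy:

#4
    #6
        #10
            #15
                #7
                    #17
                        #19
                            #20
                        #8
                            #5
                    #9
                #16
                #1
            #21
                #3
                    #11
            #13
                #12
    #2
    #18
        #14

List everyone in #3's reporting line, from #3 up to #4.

#3 reports to #21. #21 reports to #10. #10 reports to #6. #6 reports to #4. #4 is at the top.

#3 -> #21 -> #10 -> #6 -> #4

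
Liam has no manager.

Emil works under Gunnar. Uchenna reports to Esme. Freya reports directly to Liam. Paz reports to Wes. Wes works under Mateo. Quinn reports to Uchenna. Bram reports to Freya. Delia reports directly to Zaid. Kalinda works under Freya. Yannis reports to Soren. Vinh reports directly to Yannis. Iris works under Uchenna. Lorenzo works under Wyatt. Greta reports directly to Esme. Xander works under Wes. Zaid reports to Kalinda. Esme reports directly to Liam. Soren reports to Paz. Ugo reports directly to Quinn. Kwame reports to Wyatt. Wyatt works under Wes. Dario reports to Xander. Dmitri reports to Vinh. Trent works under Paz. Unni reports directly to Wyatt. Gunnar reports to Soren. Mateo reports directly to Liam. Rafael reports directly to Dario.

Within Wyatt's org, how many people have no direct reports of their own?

3

The people in Wyatt's organization with no one reporting to them are Kwame, Lorenzo, Unni. That is 3.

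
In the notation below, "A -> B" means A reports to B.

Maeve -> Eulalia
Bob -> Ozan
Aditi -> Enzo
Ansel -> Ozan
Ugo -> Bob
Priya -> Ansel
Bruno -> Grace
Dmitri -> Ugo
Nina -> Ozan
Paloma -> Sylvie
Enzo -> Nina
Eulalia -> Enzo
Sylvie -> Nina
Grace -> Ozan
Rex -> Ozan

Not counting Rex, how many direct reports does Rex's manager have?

Rex reports to Ozan. Ozan's other direct reports are Ansel, Nina, Bob, Grace — 4 peers.

4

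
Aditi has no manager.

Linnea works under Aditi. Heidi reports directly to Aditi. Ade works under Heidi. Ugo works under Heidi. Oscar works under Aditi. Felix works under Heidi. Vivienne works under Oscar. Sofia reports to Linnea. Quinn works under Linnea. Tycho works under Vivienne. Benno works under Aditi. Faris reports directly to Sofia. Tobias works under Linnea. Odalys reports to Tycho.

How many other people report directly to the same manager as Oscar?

Oscar reports to Aditi. Aditi's other direct reports are Linnea, Heidi, Benno — 3 peers.

3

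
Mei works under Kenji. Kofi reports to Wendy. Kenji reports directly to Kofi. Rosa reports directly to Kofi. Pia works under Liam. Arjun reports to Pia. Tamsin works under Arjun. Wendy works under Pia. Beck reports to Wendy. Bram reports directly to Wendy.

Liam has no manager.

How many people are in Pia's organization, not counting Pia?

9

Pia directly manages Wendy, Arjun. Under Wendy: Kofi, Kenji, Mei, Rosa, Bram, Beck (6). Under Arjun: Tamsin (1). So Pia's organization is 2 direct reports plus everyone under them: 7 + 2 = 9.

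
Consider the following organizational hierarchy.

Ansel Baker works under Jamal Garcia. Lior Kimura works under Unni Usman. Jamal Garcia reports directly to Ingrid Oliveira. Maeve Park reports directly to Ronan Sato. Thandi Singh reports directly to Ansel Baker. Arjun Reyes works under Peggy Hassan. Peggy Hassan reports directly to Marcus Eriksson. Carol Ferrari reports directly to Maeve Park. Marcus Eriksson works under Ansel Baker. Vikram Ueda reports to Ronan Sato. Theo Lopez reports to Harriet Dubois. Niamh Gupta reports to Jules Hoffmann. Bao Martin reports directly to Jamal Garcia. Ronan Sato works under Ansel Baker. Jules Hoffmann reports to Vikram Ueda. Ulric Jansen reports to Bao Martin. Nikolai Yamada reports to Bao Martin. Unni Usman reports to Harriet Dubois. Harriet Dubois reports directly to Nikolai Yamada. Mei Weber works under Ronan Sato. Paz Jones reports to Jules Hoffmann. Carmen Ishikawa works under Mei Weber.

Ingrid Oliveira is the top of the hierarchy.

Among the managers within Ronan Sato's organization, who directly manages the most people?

Ronan Sato

Direct-report counts within Ronan Sato's organization: Ronan Sato has 3; Vikram Ueda has 1; Jules Hoffmann has 2; Mei Weber has 1; Maeve Park has 1. The largest is 3, held by Ronan Sato.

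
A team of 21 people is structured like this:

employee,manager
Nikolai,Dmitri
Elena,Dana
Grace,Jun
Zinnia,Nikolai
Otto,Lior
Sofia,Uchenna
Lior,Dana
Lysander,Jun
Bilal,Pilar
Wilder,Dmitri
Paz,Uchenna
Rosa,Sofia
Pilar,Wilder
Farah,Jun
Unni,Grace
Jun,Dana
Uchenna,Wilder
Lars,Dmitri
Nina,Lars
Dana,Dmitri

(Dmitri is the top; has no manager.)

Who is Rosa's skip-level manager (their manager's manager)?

Uchenna

Rosa reports to Sofia, and Sofia reports to Uchenna. So Rosa's skip-level manager is Uchenna.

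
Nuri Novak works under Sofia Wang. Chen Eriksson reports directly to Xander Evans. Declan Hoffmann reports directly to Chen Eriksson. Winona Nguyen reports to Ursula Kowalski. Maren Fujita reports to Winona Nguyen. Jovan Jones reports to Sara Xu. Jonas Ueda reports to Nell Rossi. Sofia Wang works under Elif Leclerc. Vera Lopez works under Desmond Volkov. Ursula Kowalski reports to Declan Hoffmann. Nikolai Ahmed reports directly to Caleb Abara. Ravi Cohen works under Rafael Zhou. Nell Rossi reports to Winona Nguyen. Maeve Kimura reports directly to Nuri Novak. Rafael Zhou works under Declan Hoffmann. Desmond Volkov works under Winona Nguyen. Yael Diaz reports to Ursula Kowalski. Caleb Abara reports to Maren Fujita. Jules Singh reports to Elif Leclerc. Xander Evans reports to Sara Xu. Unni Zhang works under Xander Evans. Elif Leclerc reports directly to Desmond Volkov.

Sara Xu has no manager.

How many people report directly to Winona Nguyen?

3

Winona Nguyen directly manages Desmond Volkov, Nell Rossi, Maren Fujita. That is 3 direct reports.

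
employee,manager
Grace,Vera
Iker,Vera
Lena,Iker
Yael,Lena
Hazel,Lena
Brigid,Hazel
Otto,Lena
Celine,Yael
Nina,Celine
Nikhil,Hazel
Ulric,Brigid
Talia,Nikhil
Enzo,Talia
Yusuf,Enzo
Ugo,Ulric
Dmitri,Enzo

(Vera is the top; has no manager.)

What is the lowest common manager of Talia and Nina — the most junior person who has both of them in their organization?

Lena

Talia's chain of managers is Nikhil, Hazel, Lena, Iker, Vera. Nina's chain of managers is Celine, Yael, Lena, Iker, Vera. The first manager that appears in both chains is Lena.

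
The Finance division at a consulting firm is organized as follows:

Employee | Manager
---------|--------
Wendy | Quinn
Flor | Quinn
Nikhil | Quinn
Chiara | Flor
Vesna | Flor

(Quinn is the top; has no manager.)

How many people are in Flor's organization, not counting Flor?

Flor directly manages Chiara, Vesna. Chiara has no reports. Vesna has no reports. So Flor's organization is 2 direct reports plus everyone under them: 1 + 1 = 2.

2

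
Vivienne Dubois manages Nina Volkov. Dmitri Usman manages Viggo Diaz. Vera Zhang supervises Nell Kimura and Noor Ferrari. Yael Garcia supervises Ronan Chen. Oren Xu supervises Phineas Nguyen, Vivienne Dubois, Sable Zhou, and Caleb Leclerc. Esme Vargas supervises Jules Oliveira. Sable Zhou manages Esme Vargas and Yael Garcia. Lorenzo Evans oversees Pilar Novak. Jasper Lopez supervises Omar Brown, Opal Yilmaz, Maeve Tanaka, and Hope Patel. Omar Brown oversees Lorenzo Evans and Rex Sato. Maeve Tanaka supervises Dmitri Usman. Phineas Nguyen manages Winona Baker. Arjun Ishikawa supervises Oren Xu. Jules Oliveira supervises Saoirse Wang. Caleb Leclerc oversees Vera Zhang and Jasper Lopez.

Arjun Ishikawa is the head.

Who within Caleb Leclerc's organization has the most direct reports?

Direct-report counts within Caleb Leclerc's organization: Caleb Leclerc has 2; Jasper Lopez has 4; Maeve Tanaka has 1; Dmitri Usman has 1; Omar Brown has 2; Lorenzo Evans has 1; Vera Zhang has 2. The largest is 4, held by Jasper Lopez.

Jasper Lopez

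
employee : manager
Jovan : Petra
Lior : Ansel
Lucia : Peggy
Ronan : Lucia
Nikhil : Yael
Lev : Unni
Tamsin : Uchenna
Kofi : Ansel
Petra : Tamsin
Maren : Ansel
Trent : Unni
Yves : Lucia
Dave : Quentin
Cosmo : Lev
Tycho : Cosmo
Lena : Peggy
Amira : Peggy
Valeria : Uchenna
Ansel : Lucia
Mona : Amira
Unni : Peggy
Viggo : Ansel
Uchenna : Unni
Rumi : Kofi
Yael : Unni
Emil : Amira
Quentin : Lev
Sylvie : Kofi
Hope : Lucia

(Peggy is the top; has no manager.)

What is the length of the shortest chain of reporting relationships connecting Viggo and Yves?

Viggo is 2 levels below Lucia, and Yves is 1 level below Lucia (their lowest common manager). The shortest path runs up from Viggo to Lucia and back down to Yves: 2 + 1 = 3 links.

3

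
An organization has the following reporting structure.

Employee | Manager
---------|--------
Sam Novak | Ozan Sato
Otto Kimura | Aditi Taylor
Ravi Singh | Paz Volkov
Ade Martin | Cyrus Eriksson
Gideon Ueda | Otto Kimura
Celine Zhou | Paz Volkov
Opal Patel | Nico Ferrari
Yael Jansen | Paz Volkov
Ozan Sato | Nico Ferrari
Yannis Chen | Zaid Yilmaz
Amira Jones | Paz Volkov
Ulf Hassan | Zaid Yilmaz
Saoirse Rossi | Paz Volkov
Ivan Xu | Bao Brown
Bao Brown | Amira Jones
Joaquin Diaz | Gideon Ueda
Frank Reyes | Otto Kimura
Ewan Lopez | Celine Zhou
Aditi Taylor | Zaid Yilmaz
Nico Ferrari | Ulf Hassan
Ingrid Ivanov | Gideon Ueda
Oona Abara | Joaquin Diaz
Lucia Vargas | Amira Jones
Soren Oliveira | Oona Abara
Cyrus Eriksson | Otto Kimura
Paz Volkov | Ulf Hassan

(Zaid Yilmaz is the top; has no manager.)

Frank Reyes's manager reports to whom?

Aditi Taylor

Frank Reyes reports to Otto Kimura, and Otto Kimura reports to Aditi Taylor. So Frank Reyes's skip-level manager is Aditi Taylor.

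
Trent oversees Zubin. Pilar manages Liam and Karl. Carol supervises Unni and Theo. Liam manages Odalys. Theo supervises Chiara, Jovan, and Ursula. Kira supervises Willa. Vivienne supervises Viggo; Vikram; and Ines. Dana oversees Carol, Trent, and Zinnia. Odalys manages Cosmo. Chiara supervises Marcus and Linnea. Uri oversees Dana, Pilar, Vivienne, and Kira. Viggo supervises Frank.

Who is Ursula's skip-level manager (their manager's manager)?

Ursula reports to Theo, and Theo reports to Carol. So Ursula's skip-level manager is Carol.

Carol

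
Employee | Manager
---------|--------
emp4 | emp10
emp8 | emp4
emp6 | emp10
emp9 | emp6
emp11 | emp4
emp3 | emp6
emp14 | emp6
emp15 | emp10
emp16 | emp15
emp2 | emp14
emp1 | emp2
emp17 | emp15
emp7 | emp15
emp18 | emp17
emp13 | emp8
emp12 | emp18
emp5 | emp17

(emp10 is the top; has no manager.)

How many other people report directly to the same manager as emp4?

emp4 reports to emp10. emp10's other direct reports are emp6, emp15 — 2 peers.

2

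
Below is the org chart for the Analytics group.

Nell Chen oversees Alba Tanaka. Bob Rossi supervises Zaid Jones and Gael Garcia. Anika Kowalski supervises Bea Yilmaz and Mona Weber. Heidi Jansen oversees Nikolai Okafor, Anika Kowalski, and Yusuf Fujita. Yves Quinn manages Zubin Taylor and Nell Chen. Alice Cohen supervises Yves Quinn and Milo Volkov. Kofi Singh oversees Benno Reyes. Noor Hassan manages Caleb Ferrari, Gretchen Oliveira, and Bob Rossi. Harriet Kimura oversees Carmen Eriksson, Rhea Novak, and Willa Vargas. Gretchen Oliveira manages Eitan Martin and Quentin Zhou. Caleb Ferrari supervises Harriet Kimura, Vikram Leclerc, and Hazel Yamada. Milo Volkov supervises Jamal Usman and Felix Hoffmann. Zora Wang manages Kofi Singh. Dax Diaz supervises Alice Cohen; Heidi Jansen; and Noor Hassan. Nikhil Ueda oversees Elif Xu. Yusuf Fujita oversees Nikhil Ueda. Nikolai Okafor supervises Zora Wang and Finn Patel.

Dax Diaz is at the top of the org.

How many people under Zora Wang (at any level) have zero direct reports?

1

The only person in Zora Wang's organization with no one reporting to them is Benno Reyes. That is 1.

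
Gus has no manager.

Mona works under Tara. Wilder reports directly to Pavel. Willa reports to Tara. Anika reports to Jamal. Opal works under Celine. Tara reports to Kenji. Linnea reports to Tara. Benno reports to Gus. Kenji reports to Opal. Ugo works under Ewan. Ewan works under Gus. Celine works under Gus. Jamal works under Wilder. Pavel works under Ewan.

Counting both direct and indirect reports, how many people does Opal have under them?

Opal directly manages Kenji. Under Kenji: Tara, Willa, Mona, Linnea (4). That's 5 in total.

5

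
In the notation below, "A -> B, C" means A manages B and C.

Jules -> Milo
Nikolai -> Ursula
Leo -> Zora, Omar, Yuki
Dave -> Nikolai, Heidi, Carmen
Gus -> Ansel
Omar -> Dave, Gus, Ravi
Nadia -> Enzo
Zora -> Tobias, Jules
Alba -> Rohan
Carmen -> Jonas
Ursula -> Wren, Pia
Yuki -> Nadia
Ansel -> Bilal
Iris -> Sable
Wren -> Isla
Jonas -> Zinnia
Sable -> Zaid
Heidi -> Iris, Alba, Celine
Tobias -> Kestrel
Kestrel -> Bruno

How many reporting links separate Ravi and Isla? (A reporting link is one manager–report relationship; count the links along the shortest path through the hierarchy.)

6

Ravi is 1 level below Omar, and Isla is 5 levels below Omar (their lowest common manager). The shortest path runs up from Ravi to Omar and back down to Isla: 1 + 5 = 6 links.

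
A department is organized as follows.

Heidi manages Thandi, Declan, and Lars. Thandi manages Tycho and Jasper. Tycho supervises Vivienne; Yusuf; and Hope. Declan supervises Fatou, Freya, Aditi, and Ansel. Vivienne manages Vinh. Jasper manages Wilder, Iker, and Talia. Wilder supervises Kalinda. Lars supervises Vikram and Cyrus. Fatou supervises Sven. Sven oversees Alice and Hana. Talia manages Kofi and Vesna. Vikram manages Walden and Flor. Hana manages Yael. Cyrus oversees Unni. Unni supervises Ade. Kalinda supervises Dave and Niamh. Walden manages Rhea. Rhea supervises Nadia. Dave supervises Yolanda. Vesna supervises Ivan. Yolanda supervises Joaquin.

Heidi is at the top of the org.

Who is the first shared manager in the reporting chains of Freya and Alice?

Declan

Freya's chain of managers is Declan, Heidi. Alice's chain of managers is Sven, Fatou, Declan, Heidi. The first manager that appears in both chains is Declan.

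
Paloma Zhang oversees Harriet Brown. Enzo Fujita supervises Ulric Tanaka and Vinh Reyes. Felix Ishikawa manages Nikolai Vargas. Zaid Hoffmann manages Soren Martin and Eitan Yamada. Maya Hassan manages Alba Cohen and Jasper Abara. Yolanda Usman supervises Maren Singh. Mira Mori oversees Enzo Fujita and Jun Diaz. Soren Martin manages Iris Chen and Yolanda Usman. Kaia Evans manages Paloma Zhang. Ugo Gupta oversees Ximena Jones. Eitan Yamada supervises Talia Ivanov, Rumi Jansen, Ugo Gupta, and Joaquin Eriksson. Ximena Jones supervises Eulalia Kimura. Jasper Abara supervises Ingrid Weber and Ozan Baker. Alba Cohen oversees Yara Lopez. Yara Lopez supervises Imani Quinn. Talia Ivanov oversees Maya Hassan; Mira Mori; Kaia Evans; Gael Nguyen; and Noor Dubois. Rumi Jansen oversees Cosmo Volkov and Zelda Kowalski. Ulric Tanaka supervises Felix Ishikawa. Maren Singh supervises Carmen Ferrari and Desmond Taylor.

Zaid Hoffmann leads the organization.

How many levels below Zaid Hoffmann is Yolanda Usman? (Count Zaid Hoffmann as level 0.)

Chain from Yolanda Usman up to Zaid Hoffmann: Yolanda Usman → Soren Martin → Zaid Hoffmann. That is 2 steps up, so Yolanda Usman is 2 levels below Zaid Hoffmann.

2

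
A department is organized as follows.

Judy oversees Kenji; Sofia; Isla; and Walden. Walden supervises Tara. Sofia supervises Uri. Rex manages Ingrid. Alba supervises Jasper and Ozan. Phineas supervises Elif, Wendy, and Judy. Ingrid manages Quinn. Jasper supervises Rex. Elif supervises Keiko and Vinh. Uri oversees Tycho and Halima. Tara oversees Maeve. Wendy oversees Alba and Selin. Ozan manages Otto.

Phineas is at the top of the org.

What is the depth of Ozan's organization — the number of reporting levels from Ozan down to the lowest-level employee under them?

1

The longest chain under Ozan runs Ozan → Otto, which is 1 level below Ozan.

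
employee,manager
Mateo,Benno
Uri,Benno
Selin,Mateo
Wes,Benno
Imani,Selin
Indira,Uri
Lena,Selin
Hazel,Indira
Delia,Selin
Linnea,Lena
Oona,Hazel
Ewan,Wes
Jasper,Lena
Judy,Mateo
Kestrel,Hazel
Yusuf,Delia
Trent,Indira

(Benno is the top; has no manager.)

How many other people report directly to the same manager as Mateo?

2

Mateo reports to Benno. Benno's other direct reports are Uri, Wes — 2 peers.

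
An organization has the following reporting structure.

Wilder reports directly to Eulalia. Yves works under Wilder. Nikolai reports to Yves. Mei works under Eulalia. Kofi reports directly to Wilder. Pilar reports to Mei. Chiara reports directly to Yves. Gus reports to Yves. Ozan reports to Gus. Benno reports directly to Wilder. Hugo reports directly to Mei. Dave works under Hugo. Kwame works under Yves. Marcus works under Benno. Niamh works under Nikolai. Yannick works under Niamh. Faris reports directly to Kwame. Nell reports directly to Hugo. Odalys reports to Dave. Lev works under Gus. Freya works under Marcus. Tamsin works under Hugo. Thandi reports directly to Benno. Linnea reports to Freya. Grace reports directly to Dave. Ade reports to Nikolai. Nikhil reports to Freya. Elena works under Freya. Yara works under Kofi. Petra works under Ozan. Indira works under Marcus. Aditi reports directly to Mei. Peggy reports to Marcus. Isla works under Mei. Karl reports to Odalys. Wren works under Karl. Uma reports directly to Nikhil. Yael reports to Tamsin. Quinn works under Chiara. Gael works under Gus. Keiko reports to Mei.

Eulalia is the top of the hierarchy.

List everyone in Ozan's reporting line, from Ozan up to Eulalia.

Ozan reports to Gus. Gus reports to Yves. Yves reports to Wilder. Wilder reports to Eulalia. Eulalia is at the top.

Ozan -> Gus -> Yves -> Wilder -> Eulalia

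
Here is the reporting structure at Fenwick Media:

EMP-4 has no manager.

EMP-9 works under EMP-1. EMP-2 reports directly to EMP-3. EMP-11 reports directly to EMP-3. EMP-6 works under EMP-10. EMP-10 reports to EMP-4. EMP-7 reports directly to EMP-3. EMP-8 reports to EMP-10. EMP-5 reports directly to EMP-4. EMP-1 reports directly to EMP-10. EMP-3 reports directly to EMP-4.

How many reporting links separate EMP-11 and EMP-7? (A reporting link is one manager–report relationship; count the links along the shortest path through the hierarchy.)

EMP-11 is 1 level below EMP-3, and EMP-7 is 1 level below EMP-3 (their lowest common manager). The shortest path runs up from EMP-11 to EMP-3 and back down to EMP-7: 1 + 1 = 2 links.

2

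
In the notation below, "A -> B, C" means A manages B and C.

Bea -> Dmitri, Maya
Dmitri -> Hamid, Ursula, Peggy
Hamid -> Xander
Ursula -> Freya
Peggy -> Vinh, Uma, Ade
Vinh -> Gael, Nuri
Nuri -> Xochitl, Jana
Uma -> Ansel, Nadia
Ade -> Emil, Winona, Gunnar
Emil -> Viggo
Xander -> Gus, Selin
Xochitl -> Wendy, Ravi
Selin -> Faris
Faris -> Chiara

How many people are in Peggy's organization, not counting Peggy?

Peggy directly manages Vinh, Uma, Ade. Under Vinh: Nuri, Jana, Xochitl, Ravi, Wendy, Gael (6). Under Uma: Nadia, Ansel (2). Under Ade: Gunnar, Winona, Emil, Viggo (4). So Peggy's organization is 3 direct reports plus everyone under them: 7 + 3 + 5 = 15.

15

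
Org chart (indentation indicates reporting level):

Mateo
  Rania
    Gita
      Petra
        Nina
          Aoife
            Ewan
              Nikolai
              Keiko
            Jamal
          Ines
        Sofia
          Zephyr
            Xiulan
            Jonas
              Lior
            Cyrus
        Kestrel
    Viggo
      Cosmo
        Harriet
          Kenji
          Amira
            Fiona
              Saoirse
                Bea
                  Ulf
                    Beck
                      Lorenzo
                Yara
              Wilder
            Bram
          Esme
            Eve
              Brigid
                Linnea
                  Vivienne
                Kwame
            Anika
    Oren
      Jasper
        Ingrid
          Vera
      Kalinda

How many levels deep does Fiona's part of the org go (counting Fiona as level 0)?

The longest chain under Fiona runs Fiona → Saoirse → Bea → Ulf → Beck → Lorenzo, which is 5 levels below Fiona.

5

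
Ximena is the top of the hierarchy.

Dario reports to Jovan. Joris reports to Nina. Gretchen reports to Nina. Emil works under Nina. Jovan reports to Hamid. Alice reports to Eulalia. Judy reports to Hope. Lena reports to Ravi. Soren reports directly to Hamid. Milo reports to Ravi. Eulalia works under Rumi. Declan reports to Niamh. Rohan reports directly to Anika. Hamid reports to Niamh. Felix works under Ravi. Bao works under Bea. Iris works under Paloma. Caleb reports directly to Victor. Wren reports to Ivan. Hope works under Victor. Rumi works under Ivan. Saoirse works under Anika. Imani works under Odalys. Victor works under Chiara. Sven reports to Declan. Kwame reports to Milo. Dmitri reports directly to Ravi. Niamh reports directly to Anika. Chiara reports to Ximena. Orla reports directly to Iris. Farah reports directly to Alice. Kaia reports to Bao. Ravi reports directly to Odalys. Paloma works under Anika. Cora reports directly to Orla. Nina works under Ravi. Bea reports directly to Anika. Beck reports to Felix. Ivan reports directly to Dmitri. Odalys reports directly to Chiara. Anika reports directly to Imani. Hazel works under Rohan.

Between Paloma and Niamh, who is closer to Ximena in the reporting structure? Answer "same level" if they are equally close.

same level

Both Paloma and Niamh are 5 levels below Ximena.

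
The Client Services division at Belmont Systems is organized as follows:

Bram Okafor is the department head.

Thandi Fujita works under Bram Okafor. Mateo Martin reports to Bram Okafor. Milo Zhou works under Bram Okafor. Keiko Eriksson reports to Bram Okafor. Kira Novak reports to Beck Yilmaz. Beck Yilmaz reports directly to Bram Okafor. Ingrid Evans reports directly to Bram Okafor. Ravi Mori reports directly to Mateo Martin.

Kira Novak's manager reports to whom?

Bram Okafor

Kira Novak reports to Beck Yilmaz, and Beck Yilmaz reports to Bram Okafor. So Kira Novak's skip-level manager is Bram Okafor.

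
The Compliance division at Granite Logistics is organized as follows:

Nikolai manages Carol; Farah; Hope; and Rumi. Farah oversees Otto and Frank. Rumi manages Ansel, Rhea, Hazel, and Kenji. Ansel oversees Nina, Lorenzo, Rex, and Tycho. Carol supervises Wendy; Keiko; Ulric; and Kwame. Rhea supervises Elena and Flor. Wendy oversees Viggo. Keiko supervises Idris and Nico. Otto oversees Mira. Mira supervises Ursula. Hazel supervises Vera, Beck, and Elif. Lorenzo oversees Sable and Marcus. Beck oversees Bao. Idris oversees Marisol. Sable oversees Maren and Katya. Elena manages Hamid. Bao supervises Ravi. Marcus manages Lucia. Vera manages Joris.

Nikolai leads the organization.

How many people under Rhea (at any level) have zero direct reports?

The people in Rhea's organization with no one reporting to them are Flor, Hamid. That is 2.

2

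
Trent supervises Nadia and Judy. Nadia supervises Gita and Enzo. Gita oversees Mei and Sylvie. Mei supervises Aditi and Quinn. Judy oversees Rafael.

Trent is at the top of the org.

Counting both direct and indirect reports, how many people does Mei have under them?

Mei directly manages Aditi, Quinn. Aditi has no reports. Quinn has no reports. So Mei's organization is 2 direct reports plus everyone under them: 1 + 1 = 2.

2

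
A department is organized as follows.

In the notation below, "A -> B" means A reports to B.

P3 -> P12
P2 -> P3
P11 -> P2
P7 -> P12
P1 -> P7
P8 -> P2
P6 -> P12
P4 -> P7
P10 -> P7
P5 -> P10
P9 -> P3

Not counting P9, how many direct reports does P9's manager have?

P9 reports to P3. P3's other direct reports are P2 — 1 peer.

1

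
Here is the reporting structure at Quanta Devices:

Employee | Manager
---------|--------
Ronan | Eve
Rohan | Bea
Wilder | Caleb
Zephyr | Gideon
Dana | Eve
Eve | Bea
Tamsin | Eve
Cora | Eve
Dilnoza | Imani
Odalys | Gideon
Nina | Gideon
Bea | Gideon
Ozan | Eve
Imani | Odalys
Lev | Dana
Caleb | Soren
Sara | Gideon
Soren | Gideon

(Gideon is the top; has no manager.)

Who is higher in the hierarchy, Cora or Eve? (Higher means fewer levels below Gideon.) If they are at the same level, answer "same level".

Eve

Cora is 3 levels below Gideon; Eve is 2. Eve is higher.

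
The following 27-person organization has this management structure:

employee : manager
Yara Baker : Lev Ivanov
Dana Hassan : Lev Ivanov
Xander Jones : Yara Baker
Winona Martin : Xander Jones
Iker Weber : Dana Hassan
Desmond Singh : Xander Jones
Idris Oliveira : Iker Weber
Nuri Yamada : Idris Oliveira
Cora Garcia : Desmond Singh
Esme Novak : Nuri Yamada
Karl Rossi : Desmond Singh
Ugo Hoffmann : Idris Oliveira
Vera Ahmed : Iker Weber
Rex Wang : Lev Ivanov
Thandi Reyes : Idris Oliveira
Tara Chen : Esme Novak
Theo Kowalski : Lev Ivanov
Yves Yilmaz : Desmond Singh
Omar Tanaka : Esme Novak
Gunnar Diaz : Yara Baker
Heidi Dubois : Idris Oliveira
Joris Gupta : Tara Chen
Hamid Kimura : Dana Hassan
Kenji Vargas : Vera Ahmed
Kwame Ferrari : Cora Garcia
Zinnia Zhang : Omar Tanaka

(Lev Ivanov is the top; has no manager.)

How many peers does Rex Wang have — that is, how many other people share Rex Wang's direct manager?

3

Rex Wang reports to Lev Ivanov. Lev Ivanov's other direct reports are Yara Baker, Dana Hassan, Theo Kowalski — 3 peers.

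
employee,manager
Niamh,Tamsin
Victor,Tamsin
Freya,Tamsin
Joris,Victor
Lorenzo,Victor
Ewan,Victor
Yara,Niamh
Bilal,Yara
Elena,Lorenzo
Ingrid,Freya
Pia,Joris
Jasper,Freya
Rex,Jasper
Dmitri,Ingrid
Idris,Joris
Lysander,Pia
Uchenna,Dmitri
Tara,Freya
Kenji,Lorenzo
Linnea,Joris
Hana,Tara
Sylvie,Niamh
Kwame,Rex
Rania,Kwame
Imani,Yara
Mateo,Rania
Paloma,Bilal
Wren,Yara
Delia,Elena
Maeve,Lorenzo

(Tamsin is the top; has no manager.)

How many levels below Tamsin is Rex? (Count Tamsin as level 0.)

3

Chain from Rex up to Tamsin: Rex → Jasper → Freya → Tamsin. That is 3 steps up, so Rex is 3 levels below Tamsin.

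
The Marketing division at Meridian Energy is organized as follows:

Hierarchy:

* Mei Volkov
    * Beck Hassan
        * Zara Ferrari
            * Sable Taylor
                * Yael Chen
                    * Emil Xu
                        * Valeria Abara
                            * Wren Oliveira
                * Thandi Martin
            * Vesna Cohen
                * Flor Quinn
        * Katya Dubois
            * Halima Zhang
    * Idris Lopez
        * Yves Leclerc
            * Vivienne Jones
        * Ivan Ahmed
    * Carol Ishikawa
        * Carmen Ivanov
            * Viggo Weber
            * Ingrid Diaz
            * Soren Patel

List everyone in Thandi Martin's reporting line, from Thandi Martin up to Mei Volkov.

Thandi Martin reports to Sable Taylor. Sable Taylor reports to Zara Ferrari. Zara Ferrari reports to Beck Hassan. Beck Hassan reports to Mei Volkov. Mei Volkov is at the top.

Thandi Martin -> Sable Taylor -> Zara Ferrari -> Beck Hassan -> Mei Volkov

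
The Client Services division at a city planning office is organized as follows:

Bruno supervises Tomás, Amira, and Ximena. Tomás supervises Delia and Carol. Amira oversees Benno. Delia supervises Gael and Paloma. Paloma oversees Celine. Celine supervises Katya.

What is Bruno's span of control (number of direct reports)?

3

Bruno directly manages Tomás, Ximena, Amira. That is 3 direct reports.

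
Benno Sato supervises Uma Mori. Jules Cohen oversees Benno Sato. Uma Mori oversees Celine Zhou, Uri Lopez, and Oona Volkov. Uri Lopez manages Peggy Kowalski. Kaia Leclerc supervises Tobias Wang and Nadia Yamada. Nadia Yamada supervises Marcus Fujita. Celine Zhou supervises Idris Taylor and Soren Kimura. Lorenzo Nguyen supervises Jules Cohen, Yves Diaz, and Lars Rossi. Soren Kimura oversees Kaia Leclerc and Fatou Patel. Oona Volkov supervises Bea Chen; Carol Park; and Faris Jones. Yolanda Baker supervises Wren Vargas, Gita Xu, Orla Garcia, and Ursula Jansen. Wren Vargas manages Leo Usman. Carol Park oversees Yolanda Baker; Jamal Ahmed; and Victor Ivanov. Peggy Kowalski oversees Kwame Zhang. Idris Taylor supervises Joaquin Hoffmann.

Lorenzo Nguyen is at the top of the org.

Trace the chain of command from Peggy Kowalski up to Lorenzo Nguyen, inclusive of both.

Peggy Kowalski -> Uri Lopez -> Uma Mori -> Benno Sato -> Jules Cohen -> Lorenzo Nguyen

Peggy Kowalski reports to Uri Lopez. Uri Lopez reports to Uma Mori. Uma Mori reports to Benno Sato. Benno Sato reports to Jules Cohen. Jules Cohen reports to Lorenzo Nguyen. Lorenzo Nguyen is at the top.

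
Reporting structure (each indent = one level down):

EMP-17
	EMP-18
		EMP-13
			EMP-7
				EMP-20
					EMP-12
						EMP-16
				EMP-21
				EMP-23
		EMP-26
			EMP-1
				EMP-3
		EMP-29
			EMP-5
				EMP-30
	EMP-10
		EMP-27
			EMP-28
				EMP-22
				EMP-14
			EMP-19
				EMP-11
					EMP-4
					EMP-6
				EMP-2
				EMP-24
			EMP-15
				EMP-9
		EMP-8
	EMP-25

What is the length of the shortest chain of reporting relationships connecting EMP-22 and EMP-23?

EMP-22 is 4 levels below EMP-17, and EMP-23 is 4 levels below EMP-17 (their lowest common manager). The shortest path runs up from EMP-22 to EMP-17 and back down to EMP-23: 4 + 4 = 8 links.

8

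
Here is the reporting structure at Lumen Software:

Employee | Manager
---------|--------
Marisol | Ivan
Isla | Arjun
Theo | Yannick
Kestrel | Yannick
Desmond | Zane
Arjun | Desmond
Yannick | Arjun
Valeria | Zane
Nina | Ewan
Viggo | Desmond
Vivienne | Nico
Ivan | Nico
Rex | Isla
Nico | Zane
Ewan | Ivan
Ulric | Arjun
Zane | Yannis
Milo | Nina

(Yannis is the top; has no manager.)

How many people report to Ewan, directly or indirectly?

2

Ewan directly manages Nina. Under Nina: Milo (1). That's 2 in total.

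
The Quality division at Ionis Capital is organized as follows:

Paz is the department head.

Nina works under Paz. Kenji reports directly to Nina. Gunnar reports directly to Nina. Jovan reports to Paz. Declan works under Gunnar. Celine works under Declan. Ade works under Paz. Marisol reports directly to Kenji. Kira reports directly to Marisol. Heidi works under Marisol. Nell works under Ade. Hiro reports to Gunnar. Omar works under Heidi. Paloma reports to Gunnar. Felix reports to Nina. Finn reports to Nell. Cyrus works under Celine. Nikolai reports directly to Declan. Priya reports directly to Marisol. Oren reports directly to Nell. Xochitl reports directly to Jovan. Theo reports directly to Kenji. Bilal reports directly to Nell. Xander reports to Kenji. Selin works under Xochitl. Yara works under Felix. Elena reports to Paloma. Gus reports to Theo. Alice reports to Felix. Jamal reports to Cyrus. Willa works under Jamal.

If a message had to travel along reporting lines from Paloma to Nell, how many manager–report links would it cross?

Paloma is 3 levels below Paz, and Nell is 2 levels below Paz (their lowest common manager). The shortest path runs up from Paloma to Paz and back down to Nell: 3 + 2 = 5 links.

5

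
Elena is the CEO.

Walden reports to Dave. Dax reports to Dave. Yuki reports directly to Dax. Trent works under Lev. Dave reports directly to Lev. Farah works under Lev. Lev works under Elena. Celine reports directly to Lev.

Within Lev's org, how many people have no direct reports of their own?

The people in Lev's organization with no one reporting to them are Farah, Celine, Trent, Yuki, Walden. That is 5.

5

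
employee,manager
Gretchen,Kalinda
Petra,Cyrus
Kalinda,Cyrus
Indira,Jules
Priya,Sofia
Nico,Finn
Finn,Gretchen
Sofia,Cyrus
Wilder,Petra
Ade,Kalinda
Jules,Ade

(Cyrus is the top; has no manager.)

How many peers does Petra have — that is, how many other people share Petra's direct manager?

2

Petra reports to Cyrus. Cyrus's other direct reports are Kalinda, Sofia — 2 peers.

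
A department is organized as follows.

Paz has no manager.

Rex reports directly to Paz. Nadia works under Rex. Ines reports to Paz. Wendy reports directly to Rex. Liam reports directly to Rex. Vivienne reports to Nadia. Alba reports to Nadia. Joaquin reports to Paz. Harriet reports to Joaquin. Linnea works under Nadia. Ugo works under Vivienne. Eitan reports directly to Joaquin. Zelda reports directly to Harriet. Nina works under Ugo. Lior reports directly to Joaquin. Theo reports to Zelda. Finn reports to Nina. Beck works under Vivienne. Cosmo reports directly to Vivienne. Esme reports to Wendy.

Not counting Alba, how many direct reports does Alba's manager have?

Alba reports to Nadia. Nadia's other direct reports are Vivienne, Linnea — 2 peers.

2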